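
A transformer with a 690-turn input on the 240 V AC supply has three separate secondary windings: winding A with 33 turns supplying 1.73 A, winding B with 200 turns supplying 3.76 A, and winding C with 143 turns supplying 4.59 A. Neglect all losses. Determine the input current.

V_A = 240 × 33/690 = 11.478 V; V_B = 240 × 200/690 = 69.565 V; V_C = 240 × 143/690 = 49.739 V.
P_out = V_A I_A + V_B I_B + V_C I_C = 11.478×1.73 + 69.565×3.76 + 49.739×4.59 = 19.857 + 261.57 + 228.30 = 509.73 W.
Ideal ⇒ P_in = P_out, so I_in = P_out/V_in = 509.73/240 = 2.12 A.

I_in ≈ 2.12 A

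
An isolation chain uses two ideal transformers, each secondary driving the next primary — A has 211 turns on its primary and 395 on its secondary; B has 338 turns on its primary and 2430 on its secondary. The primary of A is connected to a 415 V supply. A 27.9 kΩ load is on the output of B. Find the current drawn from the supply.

I_supply ≈ 2.69 A

After A: V = 415.00 × 395/211 = 776.90 V.
After B: V = 776.90 × 2430/338 = 5585.4 V.
I_load = 5585.4/27900 = 0.20019 A, so P_out = 5585.4 × 0.20019 = 1118.2 W.
All ideal ⇒ P_in = P_out, so I_supply = 1118.2/415 = 2.69 A.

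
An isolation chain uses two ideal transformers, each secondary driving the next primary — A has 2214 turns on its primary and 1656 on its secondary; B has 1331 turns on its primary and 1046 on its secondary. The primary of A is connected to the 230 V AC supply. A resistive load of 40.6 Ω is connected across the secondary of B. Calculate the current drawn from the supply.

After A: V = 230.00 × 1656/2214 = 172.03 V.
After B: V = 172.03 × 1046/1331 = 135.20 V.
I_load = 135.20/40.6 = 3.3300 A, so P_out = 135.20 × 3.3300 = 450.20 W.
All ideal ⇒ P_in = P_out, so I_supply = 450.20/230 = 1.96 A.

I_supply ≈ 1.96 A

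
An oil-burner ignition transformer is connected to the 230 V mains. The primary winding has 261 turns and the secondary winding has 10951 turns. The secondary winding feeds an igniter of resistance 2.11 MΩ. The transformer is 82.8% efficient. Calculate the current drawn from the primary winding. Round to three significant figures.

I_p ≈ 0.232 A

V_s = 230 × 10951/261 = 9650.3 V.
I_s = V_s/R = 9650.3/(2.11×10^6) = 0.0045736 A.
P_out = V_s I_s = 9650.3 × 0.0045736 = 44.137 W.
P_in = P_out/η = 44.137/0.828 = 53.305 W.
I_p = P_in/V_p = 53.305/230 = 0.232 A.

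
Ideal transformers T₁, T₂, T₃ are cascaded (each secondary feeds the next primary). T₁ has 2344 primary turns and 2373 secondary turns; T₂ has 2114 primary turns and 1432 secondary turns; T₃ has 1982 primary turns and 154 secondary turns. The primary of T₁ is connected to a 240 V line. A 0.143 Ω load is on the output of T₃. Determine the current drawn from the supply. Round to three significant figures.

I_supply ≈ 4.77 A

After T₁: V = 240.00 × 2373/2344 = 242.97 V.
After T₂: V = 242.97 × 1432/2114 = 164.58 V.
After T₃: V = 164.58 × 154/1982 = 12.788 V.
I_load = 12.788/0.143 = 89.427 A, so P_out = 12.788 × 89.427 = 1143.6 W.
All ideal ⇒ P_in = P_out, so I_supply = 1143.6/240 = 4.77 A.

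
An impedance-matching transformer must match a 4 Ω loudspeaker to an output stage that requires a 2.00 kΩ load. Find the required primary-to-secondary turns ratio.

Z_p/Z_s = (N_p/N_s)², so N_p/N_s = √(2000/4) = √500 = 22.4.

N_p/N_s ≈ 22.4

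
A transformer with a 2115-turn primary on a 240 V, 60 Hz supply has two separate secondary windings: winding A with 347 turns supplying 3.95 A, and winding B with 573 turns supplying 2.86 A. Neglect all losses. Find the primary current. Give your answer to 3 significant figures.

V_A = 240 × 347/2115 = 39.376 V; V_B = 240 × 573/2115 = 65.021 V.
P_out = V_A I_A + V_B I_B = 39.376×3.95 + 65.021×2.86 = 155.53 + 185.96 = 341.50 W.
Ideal ⇒ P_in = P_out, so I_p = P_out/V_p = 341.50/240 = 1.42 A.

I_p ≈ 1.42 A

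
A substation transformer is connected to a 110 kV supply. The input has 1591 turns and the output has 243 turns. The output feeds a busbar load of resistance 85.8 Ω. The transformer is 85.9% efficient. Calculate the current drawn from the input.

I_in ≈ 34.8 A

V_out = 110000 × 243/1591 = 16801 V.
I_out = V_out/R = 16801/85.8 = 195.81 A.
P_out = V_out I_out = 16801 × 195.81 = 3.2898×10^6 W.
P_in = P_out/η = 3.2898×10^6/0.859 = 3.8298×10^6 W.
I_in = P_in/V_in = 3.8298×10^6/110000 = 34.8 A.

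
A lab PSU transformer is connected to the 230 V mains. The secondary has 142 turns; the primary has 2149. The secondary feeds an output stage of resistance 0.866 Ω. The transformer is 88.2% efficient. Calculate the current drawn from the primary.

V_s = 230 × 142/2149 = 15.198 V.
I_s = V_s/R = 15.198/0.866 = 17.549 A.
P_out = V_s I_s = 15.198 × 17.549 = 266.71 W.
P_in = P_out/η = 266.71/0.882 = 302.39 W.
I_p = P_in/V_p = 302.39/230 = 1.31 A.

I_p ≈ 1.31 A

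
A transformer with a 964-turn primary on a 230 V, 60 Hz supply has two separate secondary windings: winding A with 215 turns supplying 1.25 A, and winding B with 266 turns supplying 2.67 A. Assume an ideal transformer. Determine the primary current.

V_A = 230 × 215/964 = 51.297 V; V_B = 230 × 266/964 = 63.465 V.
P_out = V_A I_A + V_B I_B = 51.297×1.25 + 63.465×2.67 = 64.121 + 169.45 = 233.57 W.
Ideal ⇒ P_in = P_out, so I_p = P_out/V_p = 233.57/230 = 1.02 A.

I_p ≈ 1.02 A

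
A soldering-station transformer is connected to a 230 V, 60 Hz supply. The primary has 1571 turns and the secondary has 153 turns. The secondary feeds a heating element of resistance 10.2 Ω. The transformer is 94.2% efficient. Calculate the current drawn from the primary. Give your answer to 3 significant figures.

I_p ≈ 0.227 A

V_s = 230 × 153/1571 = 22.400 V.
I_s = V_s/R = 22.400/10.2 = 2.1961 A.
P_out = V_s I_s = 22.400 × 2.1961 = 49.191 W.
P_in = P_out/η = 49.191/0.942 = 52.220 W.
I_p = P_in/V_p = 52.220/230 = 0.227 A.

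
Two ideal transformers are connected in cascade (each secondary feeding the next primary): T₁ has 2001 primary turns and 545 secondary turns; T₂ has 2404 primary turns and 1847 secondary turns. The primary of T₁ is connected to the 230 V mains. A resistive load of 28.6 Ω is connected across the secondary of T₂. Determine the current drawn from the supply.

After T₁: V = 230.00 × 545/2001 = 62.644 V.
After T₂: V = 62.644 × 1847/2404 = 48.129 V.
I_load = 48.129/28.6 = 1.6828 A, so P_out = 48.129 × 1.6828 = 80.994 W.
All ideal ⇒ P_in = P_out, so I_supply = 80.994/230 = 0.352 A.

I_supply ≈ 0.352 A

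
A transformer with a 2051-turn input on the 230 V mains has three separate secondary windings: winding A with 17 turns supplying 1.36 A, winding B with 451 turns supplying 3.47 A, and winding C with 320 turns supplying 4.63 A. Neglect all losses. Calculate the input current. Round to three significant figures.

V_A = 230 × 17/2051 = 1.9064 V; V_B = 230 × 451/2051 = 50.575 V; V_C = 230 × 320/2051 = 35.885 V.
P_out = V_A I_A + V_B I_B + V_C I_C = 1.9064×1.36 + 50.575×3.47 + 35.885×4.63 = 2.5927 + 175.50 + 166.15 = 344.24 W.
Ideal ⇒ P_in = P_out, so I_in = P_out/V_in = 344.24/230 = 1.50 A.

I_in ≈ 1.50 A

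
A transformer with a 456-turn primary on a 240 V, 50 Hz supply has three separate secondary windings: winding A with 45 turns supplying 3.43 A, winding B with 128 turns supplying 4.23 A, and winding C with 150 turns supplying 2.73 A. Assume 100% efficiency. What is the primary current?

V_A = 240 × 45/456 = 23.684 V; V_B = 240 × 128/456 = 67.368 V; V_C = 240 × 150/456 = 78.947 V.
P_out = V_A I_A + V_B I_B + V_C I_C = 23.684×3.43 + 67.368×4.23 + 78.947×2.73 = 81.237 + 284.97 + 215.53 = 581.73 W.
Ideal ⇒ P_in = P_out, so I_p = P_out/V_p = 581.73/240 = 2.42 A.

I_p ≈ 2.42 A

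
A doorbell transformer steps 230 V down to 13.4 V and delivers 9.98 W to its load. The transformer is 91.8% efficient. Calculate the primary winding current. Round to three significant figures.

I_p ≈ 0.0473 A

P_in = P_out/η = 9.98/0.918 = 10.871 W.
I_p = P_in/V_p = 10.871/230 = 0.0473 A.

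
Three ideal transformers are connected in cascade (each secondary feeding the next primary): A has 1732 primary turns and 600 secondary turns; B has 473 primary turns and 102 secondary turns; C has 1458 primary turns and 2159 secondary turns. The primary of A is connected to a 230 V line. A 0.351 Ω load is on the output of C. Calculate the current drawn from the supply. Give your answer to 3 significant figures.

After A: V = 230.00 × 600/1732 = 79.677 V.
After B: V = 79.677 × 102/473 = 17.182 V.
After C: V = 17.182 × 2159/1458 = 25.443 V.
I_load = 25.443/0.351 = 72.487 A, so P_out = 25.443 × 72.487 = 1844.3 W.
All ideal ⇒ P_in = P_out, so I_supply = 1844.3/230 = 8.02 A.

I_supply ≈ 8.02 A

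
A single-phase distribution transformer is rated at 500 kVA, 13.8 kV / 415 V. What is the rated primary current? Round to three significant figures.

I_p ≈ 36.2 A

I_p = S/V_p = 500000/13800 = 36.2 A.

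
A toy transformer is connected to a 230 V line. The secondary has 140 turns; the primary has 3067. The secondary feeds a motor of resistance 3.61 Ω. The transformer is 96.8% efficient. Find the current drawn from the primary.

I_p ≈ 0.137 A

V_s = 230 × 140/3067 = 10.499 V.
I_s = V_s/R = 10.499/3.61 = 2.9083 A.
P_out = V_s I_s = 10.499 × 2.9083 = 30.534 W.
P_in = P_out/η = 30.534/0.968 = 31.543 W.
I_p = P_in/V_p = 31.543/230 = 0.137 A.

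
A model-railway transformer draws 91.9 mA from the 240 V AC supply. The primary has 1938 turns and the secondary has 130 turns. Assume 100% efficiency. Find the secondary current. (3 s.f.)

I_s/I_p = N_p/N_s, so I_s = 0.0919 × 1938/130 = 1.37 A.

I_s ≈ 1.37 A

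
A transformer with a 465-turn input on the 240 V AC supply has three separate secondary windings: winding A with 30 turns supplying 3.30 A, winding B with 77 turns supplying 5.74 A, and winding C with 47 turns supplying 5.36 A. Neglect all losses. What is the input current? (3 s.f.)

V_A = 240 × 30/465 = 15.484 V; V_B = 240 × 77/465 = 39.742 V; V_C = 240 × 47/465 = 24.258 V.
P_out = V_A I_A + V_B I_B + V_C I_C = 15.484×3.30 + 39.742×5.74 + 24.258×5.36 = 51.097 + 228.12 + 130.02 = 409.24 W.
Ideal ⇒ P_in = P_out, so I_in = P_out/V_in = 409.24/240 = 1.71 A.

I_in ≈ 1.71 A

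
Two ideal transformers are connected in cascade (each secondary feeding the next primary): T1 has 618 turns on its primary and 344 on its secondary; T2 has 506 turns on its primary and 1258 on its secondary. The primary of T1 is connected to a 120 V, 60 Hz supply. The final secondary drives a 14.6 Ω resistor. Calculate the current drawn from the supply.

I_supply ≈ 15.7 A

After T1: V = 120.00 × 344/618 = 66.796 V.
After T2: V = 66.796 × 1258/506 = 166.07 V.
I_load = 166.07/14.6 = 11.374 A, so P_out = 166.07 × 11.374 = 1888.9 W.
All ideal ⇒ P_in = P_out, so I_supply = 1888.9/120 = 15.7 A.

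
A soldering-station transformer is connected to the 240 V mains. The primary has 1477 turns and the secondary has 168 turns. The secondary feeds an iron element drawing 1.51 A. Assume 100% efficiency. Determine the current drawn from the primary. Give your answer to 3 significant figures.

I_p ≈ 0.172 A

For an ideal transformer I_p N_p = I_s N_s, so I_p = 1.51 × 168/1477 = 0.172 A.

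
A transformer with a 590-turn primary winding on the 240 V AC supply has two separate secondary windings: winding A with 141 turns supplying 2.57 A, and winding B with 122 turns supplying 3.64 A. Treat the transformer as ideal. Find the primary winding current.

I_p ≈ 1.37 A

V_A = 240 × 141/590 = 57.356 V; V_B = 240 × 122/590 = 49.627 V.
P_out = V_A I_A + V_B I_B = 57.356×2.57 + 49.627×3.64 = 147.40 + 180.64 = 328.05 W.
Ideal ⇒ P_in = P_out, so I_p = P_out/V_p = 328.05/240 = 1.37 A.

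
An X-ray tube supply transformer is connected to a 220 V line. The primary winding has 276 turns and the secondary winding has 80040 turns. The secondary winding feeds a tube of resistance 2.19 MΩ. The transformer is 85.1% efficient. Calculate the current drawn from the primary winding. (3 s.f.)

I_p ≈ 9.93 A

V_s = 220 × 80040/276 = 63800 V.
I_s = V_s/R = 63800/(2.19×10^6) = 0.029132 A.
P_out = V_s I_s = 63800 × 0.029132 = 1858.6 W.
P_in = P_out/η = 1858.6/0.851 = 2184.1 W.
I_p = P_in/V_p = 2184.1/220 = 9.93 A.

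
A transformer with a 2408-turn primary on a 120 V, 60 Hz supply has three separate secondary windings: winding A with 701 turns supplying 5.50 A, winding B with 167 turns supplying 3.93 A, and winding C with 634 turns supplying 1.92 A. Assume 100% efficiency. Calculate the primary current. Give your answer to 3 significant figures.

V_A = 120 × 701/2408 = 34.934 V; V_B = 120 × 167/2408 = 8.3223 V; V_C = 120 × 634/2408 = 31.595 V.
P_out = V_A I_A + V_B I_B + V_C I_C = 34.934×5.50 + 8.3223×3.93 + 31.595×1.92 = 192.13 + 32.706 + 60.662 = 285.50 W.
Ideal ⇒ P_in = P_out, so I_p = P_out/V_p = 285.50/120 = 2.38 A.

I_p ≈ 2.38 A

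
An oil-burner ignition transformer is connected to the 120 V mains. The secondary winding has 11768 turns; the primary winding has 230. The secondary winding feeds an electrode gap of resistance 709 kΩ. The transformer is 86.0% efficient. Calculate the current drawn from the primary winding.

V_s = 120 × 11768/230 = 6139.8 V.
I_s = V_s/R = 6139.8/709000 = 0.0086598 A.
P_out = V_s I_s = 6139.8 × 0.0086598 = 53.170 W.
P_in = P_out/η = 53.170/0.860 = 61.825 W.
I_p = P_in/V_p = 61.825/120 = 0.515 A.

I_p ≈ 0.515 A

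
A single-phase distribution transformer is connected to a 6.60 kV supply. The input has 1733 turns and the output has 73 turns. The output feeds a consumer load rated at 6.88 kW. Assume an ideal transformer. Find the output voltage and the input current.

V_out ≈ 278 V, I_in ≈ 1.04 A

V_out = V_in × N_out/N_in = 6600 × 73/1733 = 278.02 V.
I_out = P/V_out = 6880/278.02 = 24.747 A.
I_in = I_out × N_out/N_in = 24.747 × 73/1733 = 1.04 A.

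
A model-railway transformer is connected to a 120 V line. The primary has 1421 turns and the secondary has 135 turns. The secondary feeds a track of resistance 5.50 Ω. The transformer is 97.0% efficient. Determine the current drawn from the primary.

I_p ≈ 0.203 A

V_s = 120 × 135/1421 = 11.400 V.
I_s = V_s/R = 11.400/5.50 = 2.0728 A.
P_out = V_s I_s = 11.400 × 2.0728 = 23.631 W.
P_in = P_out/η = 23.631/0.970 = 24.362 W.
I_p = P_in/V_p = 24.362/120 = 0.203 A.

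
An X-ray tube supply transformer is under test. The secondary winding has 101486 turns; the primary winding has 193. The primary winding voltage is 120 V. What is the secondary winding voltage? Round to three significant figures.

V_s ≈ 63100 V

V_s/V_p = N_s/N_p, so V_s = 120 × 101486/193 = 63100 V.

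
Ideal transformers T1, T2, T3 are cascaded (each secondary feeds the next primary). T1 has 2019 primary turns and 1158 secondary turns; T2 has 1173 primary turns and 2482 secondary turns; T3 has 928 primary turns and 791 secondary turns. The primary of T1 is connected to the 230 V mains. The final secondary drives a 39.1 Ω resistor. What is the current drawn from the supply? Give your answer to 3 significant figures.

I_supply ≈ 6.29 A

Secondary of T1: V = 230.00 × 1158/2019 = 131.92 V.
Secondary of T2: V = 131.92 × 2482/1173 = 279.13 V.
Secondary of T3: V = 279.13 × 791/928 = 237.92 V.
I_load = 237.92/39.1 = 6.0849 A, so P_out = 237.92 × 6.0849 = 1447.7 W.
All ideal ⇒ P_in = P_out, so I_supply = 1447.7/230 = 6.29 A.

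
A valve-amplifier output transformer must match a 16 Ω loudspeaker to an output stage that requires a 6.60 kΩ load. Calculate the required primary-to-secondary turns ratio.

N_p/N_s ≈ 20.3

Z_p/Z_s = (N_p/N_s)², so N_p/N_s = √(6600/16) = √412 = 20.3.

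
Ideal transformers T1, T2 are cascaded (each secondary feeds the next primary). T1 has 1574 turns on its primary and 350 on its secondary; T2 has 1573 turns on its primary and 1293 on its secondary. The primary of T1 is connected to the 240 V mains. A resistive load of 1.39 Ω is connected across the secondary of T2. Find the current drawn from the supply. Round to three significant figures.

I_supply ≈ 5.77 A

After T1: V = 240.00 × 350/1574 = 53.367 V.
After T2: V = 53.367 × 1293/1573 = 43.868 V.
I_load = 43.868/1.39 = 31.559 A, so P_out = 43.868 × 31.559 = 1384.4 W.
All ideal ⇒ P_in = P_out, so I_supply = 1384.4/240 = 5.77 A.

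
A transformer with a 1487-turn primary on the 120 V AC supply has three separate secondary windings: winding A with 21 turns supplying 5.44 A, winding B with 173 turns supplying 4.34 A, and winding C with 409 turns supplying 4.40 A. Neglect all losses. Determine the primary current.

I_p ≈ 1.79 A

V_A = 120 × 21/1487 = 1.6947 V; V_B = 120 × 173/1487 = 13.961 V; V_C = 120 × 409/1487 = 33.006 V.
P_out = V_A I_A + V_B I_B + V_C I_C = 1.6947×5.44 + 13.961×4.34 + 33.006×4.40 = 9.2191 + 60.591 + 145.23 = 215.04 W.
Ideal ⇒ P_in = P_out, so I_p = P_out/V_p = 215.04/120 = 1.79 A.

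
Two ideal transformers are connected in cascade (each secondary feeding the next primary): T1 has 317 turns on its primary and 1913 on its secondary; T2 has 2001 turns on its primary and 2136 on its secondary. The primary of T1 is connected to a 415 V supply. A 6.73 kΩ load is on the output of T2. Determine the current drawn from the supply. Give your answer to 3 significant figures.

Secondary of T1: V = 415.00 × 1913/317 = 2504.4 V.
Secondary of T2: V = 2504.4 × 2136/2001 = 2673.4 V.
I_load = 2673.4/6730 = 0.39723 A, so P_out = 2673.4 × 0.39723 = 1061.9 W.
All ideal ⇒ P_in = P_out, so I_supply = 1061.9/415 = 2.56 A.

I_supply ≈ 2.56 A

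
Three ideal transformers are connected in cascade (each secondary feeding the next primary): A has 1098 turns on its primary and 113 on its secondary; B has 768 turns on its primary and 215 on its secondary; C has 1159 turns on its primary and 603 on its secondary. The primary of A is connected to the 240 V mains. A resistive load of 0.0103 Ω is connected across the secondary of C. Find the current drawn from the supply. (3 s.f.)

Secondary of A: V = 240.00 × 113/1098 = 24.699 V.
Secondary of B: V = 24.699 × 215/768 = 6.9146 V.
Secondary of C: V = 6.9146 × 603/1159 = 3.5975 V.
I_load = 3.5975/0.0103 = 349.27 A, so P_out = 3.5975 × 349.27 = 1256.5 W.
All ideal ⇒ P_in = P_out, so I_supply = 1256.5/240 = 5.24 A.

I_supply ≈ 5.24 A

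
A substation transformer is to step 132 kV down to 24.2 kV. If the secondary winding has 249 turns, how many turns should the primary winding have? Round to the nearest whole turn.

N_p/N_s = V_p/V_s, so N_p = 249 × 132000/24200 = 1358.2 ≈ 1358 turns.

N_p = 1358 turns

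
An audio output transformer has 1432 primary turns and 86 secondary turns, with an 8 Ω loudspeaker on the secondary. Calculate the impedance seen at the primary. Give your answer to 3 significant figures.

Z_p = (N_p/N_s)² × Z_s = (1432/86)² × 8 = 2220 Ω.

Z_p ≈ 2220 Ω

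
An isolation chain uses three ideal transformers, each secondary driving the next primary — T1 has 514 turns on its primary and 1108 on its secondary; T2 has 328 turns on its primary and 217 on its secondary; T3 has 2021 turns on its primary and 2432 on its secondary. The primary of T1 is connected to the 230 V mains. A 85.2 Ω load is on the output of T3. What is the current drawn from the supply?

Secondary of T1: V = 230.00 × 1108/514 = 495.80 V.
Secondary of T2: V = 495.80 × 217/328 = 328.01 V.
Secondary of T3: V = 328.01 × 2432/2021 = 394.72 V.
I_load = 394.72/85.2 = 4.6328 A, so P_out = 394.72 × 4.6328 = 1828.7 W.
All ideal ⇒ P_in = P_out, so I_supply = 1828.7/230 = 7.95 A.

I_supply ≈ 7.95 A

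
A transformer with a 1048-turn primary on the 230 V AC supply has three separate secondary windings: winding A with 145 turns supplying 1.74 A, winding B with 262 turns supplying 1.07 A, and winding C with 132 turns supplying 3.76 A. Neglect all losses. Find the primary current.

I_p ≈ 0.982 A

V_A = 230 × 145/1048 = 31.823 V; V_B = 230 × 262/1048 = 57.500 V; V_C = 230 × 132/1048 = 28.969 V.
P_out = V_A I_A + V_B I_B + V_C I_C = 31.823×1.74 + 57.500×1.07 + 28.969×3.76 = 55.371 + 61.525 + 108.93 = 225.82 W.
Ideal ⇒ P_in = P_out, so I_p = P_out/V_p = 225.82/230 = 0.982 A.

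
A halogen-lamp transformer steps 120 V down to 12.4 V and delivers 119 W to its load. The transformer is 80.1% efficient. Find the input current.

I_in ≈ 1.24 A

P_in = P_out/η = 119/0.801 = 148.56 W.
I_in = P_in/V_in = 148.56/120 = 1.24 A.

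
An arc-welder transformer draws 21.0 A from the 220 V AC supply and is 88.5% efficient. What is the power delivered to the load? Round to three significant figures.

P_in = V_p I_p = 220 × 21.0 = 4620.0 W.
P_out = η P_in = 0.885 × 4620.0 = 4090 W.

P_out ≈ 4090 W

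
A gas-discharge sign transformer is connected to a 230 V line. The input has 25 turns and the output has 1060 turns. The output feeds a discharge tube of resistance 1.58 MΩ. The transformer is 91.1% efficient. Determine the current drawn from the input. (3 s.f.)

V_out = 230 × 1060/25 = 9752.0 V.
I_out = V_out/R = 9752.0/(1.58×10^6) = 0.0061722 A.
P_out = V_out I_out = 9752.0 × 0.0061722 = 60.191 W.
P_in = P_out/η = 60.191/0.911 = 66.071 W.
I_in = P_in/V_in = 66.071/230 = 0.287 A.

I_in ≈ 0.287 A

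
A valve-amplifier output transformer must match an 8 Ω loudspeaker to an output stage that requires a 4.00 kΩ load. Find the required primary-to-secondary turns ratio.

Z_p/Z_s = (N_p/N_s)², so N_p/N_s = √(4000/8) = √500 = 22.4.

N_p/N_s ≈ 22.4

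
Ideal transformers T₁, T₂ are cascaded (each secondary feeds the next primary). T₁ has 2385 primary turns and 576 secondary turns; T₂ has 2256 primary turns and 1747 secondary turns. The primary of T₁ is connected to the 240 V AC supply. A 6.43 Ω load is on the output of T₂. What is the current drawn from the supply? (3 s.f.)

After T₁: V = 240.00 × 576/2385 = 57.962 V.
After T₂: V = 57.962 × 1747/2256 = 44.885 V.
I_load = 44.885/6.43 = 6.9805 A, so P_out = 44.885 × 6.9805 = 313.32 W.
All ideal ⇒ P_in = P_out, so I_supply = 313.32/240 = 1.31 A.

I_supply ≈ 1.31 A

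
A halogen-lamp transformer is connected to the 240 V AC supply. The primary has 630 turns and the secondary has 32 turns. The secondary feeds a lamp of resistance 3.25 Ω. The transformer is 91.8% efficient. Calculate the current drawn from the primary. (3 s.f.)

I_p ≈ 0.208 A

V_s = 240 × 32/630 = 12.190 V.
I_s = V_s/R = 12.190/3.25 = 3.7509 A.
P_out = V_s I_s = 12.190 × 3.7509 = 45.725 W.
P_in = P_out/η = 45.725/0.918 = 49.810 W.
I_p = P_in/V_p = 49.810/240 = 0.208 A.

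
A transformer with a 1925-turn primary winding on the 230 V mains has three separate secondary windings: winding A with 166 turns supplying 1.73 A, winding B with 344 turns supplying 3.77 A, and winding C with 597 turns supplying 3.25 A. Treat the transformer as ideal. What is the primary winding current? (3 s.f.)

I_p ≈ 1.83 A

V_A = 230 × 166/1925 = 19.834 V; V_B = 230 × 344/1925 = 41.101 V; V_C = 230 × 597/1925 = 71.330 V.
P_out = V_A I_A + V_B I_B + V_C I_C = 19.834×1.73 + 41.101×3.77 + 71.330×3.25 = 34.312 + 154.95 + 231.82 = 421.09 W.
Ideal ⇒ P_in = P_out, so I_p = P_out/V_p = 421.09/230 = 1.83 A.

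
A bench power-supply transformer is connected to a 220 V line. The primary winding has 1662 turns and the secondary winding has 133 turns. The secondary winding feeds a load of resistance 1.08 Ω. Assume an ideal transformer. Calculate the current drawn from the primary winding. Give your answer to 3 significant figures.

I_p ≈ 1.30 A

V_s = V_p × N_s/N_p = 220 × 133/1662 = 17.605 V.
I_s = V_s/R = 17.605/1.08 = 16.301 A.
For an ideal transformer I_p N_p = I_s N_s, so I_p = 16.301 × 133/1662 = 1.30 A.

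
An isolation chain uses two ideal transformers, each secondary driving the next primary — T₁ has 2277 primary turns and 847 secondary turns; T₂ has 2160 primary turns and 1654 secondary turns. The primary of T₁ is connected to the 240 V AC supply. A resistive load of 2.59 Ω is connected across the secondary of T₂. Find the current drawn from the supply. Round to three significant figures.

After T₁: V = 240.00 × 847/2277 = 89.275 V.
After T₂: V = 89.275 × 1654/2160 = 68.362 V.
I_load = 68.362/2.59 = 26.395 A, so P_out = 68.362 × 26.395 = 1804.4 W.
All ideal ⇒ P_in = P_out, so I_supply = 1804.4/240 = 7.52 A.

I_supply ≈ 7.52 A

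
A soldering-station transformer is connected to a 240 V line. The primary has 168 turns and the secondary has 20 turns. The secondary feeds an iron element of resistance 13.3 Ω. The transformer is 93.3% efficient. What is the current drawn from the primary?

V_s = 240 × 20/168 = 28.571 V.
I_s = V_s/R = 28.571/13.3 = 2.1482 A.
P_out = V_s I_s = 28.571 × 2.1482 = 61.378 W.
P_in = P_out/η = 61.378/0.933 = 65.786 W.
I_p = P_in/V_p = 65.786/240 = 0.274 A.

I_p ≈ 0.274 A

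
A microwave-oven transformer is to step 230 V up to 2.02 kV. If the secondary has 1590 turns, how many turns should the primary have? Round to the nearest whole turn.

N_p/N_s = V_p/V_s, so N_p = 1590 × 230/2020 = 181.0 ≈ 181 turns.

N_p = 181 turns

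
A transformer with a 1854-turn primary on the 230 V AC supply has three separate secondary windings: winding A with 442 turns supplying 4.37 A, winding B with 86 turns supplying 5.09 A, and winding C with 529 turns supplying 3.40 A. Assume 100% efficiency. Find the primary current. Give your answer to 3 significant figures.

I_p ≈ 2.25 A

V_A = 230 × 442/1854 = 54.833 V; V_B = 230 × 86/1854 = 10.669 V; V_C = 230 × 529/1854 = 65.626 V.
P_out = V_A I_A + V_B I_B + V_C I_C = 54.833×4.37 + 10.669×5.09 + 65.626×3.40 = 239.62 + 54.304 + 223.13 = 517.05 W.
Ideal ⇒ P_in = P_out, so I_p = P_out/V_p = 517.05/230 = 2.25 A.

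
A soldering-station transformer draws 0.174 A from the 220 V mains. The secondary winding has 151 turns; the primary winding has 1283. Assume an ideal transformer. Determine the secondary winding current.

I_s ≈ 1.48 A

I_s/I_p = N_p/N_s, so I_s = 0.174 × 1283/151 = 1.48 A.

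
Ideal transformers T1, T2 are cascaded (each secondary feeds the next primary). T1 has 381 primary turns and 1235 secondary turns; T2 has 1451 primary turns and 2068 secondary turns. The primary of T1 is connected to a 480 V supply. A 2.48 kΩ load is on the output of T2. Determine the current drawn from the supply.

I_supply ≈ 4.13 A

Secondary of T1: V = 480.00 × 1235/381 = 1555.9 V.
Secondary of T2: V = 1555.9 × 2068/1451 = 2217.5 V.
I_load = 2217.5/2480 = 0.89416 A, so P_out = 2217.5 × 0.89416 = 1982.8 W.
All ideal ⇒ P_in = P_out, so I_supply = 1982.8/480 = 4.13 A.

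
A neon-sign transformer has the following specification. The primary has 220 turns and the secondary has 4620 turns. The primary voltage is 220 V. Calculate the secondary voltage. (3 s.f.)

V_s/V_p = N_s/N_p, so V_s = 220 × 4620/220 = 4620 V.

V_s ≈ 4620 V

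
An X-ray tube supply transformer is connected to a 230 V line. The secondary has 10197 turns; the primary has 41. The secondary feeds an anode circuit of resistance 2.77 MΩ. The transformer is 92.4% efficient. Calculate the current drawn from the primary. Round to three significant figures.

V_s = 230 × 10197/41 = 57203 V.
I_s = V_s/R = 57203/(2.77×10^6) = 0.020651 A.
P_out = V_s I_s = 57203 × 0.020651 = 1181.3 W.
P_in = P_out/η = 1181.3/0.924 = 1278.4 W.
I_p = P_in/V_p = 1278.4/230 = 5.56 A.

I_p ≈ 5.56 A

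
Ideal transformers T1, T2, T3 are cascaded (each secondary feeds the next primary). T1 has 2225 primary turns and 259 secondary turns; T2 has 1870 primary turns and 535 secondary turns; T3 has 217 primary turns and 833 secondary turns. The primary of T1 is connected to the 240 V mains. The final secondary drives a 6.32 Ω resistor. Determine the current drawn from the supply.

I_supply ≈ 0.621 A

After T1: V = 240.00 × 259/2225 = 27.937 V.
After T2: V = 27.937 × 535/1870 = 7.9927 V.
After T3: V = 7.9927 × 833/217 = 30.682 V.
I_load = 30.682/6.32 = 4.8547 A, so P_out = 30.682 × 4.8547 = 148.95 W.
All ideal ⇒ P_in = P_out, so I_supply = 148.95/240 = 0.621 A.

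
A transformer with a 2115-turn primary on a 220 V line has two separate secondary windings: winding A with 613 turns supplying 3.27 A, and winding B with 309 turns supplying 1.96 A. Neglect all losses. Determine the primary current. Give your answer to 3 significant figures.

V_A = 220 × 613/2115 = 63.764 V; V_B = 220 × 309/2115 = 32.142 V.
P_out = V_A I_A + V_B I_B = 63.764×3.27 + 32.142×1.96 = 208.51 + 62.998 = 271.50 W.
Ideal ⇒ P_in = P_out, so I_p = P_out/V_p = 271.50/220 = 1.23 A.

I_p ≈ 1.23 A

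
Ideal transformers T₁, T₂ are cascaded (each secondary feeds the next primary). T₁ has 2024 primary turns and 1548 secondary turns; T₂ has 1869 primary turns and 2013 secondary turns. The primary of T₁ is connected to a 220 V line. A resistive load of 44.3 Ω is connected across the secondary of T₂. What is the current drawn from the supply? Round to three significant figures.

I_supply ≈ 3.37 A

Secondary of T₁: V = 220.00 × 1548/2024 = 168.26 V.
Secondary of T₂: V = 168.26 × 2013/1869 = 181.22 V.
I_load = 181.22/44.3 = 4.0909 A, so P_out = 181.22 × 4.0909 = 741.36 W.
All ideal ⇒ P_in = P_out, so I_supply = 741.36/220 = 3.37 A.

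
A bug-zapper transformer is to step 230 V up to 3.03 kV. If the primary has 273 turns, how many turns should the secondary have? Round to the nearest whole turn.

N_s = 3596 turns

N_s/N_p = V_s/V_p, so N_s = 273 × 3030/230 = 3596.5 ≈ 3596 turns.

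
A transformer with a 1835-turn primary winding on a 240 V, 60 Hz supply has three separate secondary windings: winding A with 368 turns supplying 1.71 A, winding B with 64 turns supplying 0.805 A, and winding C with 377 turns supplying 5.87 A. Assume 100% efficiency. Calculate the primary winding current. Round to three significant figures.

V_A = 240 × 368/1835 = 48.131 V; V_B = 240 × 64/1835 = 8.3706 V; V_C = 240 × 377/1835 = 49.308 V.
P_out = V_A I_A + V_B I_B + V_C I_C = 48.131×1.71 + 8.3706×0.805 + 49.308×5.87 = 82.304 + 6.7383 + 289.44 = 378.48 W.
Ideal ⇒ P_in = P_out, so I_p = P_out/V_p = 378.48/240 = 1.58 A.

I_p ≈ 1.58 A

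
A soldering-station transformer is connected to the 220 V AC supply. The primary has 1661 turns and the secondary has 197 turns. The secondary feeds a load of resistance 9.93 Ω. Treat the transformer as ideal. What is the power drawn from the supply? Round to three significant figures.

V_s = V_p × N_s/N_p = 220 × 197/1661 = 26.093 V.
I_s = V_s/R = 26.093/9.93 = 2.6277 A.
I_p = I_s × N_s/N_p = 2.6277 × 197/1661 = 0.31165 A.
P = V_p I_p = 220 × 0.31165 = 68.6 W.

P ≈ 68.6 W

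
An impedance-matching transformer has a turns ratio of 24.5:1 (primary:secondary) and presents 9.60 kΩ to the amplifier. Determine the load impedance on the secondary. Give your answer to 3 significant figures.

Z_s ≈ 16.0 Ω

Z_s = Z_p/(N_p/N_s)² = 9600/24.5² = 16.0 Ω.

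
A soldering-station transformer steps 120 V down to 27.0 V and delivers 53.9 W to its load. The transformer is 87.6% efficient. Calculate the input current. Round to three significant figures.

I_in ≈ 0.513 A

P_in = P_out/η = 53.9/0.876 = 61.530 W.
I_in = P_in/V_in = 61.530/120 = 0.513 A.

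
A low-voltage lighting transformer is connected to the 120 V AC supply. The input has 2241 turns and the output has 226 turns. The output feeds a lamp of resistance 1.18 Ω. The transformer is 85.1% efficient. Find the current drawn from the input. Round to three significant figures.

V_out = 120 × 226/2241 = 12.102 V.
I_out = V_out/R = 12.102/1.18 = 10.256 A.
P_out = V_out I_out = 12.102 × 10.256 = 124.11 W.
P_in = P_out/η = 124.11/0.851 = 145.84 W.
I_in = P_in/V_in = 145.84/120 = 1.22 A.

I_in ≈ 1.22 A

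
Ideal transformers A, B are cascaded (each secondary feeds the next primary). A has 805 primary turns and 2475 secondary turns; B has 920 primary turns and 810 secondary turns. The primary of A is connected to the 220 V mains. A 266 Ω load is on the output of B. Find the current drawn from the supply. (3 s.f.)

After A: V = 220.00 × 2475/805 = 676.40 V.
After B: V = 676.40 × 810/920 = 595.52 V.
I_load = 595.52/266 = 2.2388 A, so P_out = 595.52 × 2.2388 = 1333.3 W.
All ideal ⇒ P_in = P_out, so I_supply = 1333.3/220 = 6.06 A.

I_supply ≈ 6.06 A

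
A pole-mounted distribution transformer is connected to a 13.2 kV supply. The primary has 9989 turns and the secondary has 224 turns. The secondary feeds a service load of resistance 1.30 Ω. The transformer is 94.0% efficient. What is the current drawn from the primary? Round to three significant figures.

I_p ≈ 5.43 A

V_s = 13200 × 224/9989 = 296.01 V.
I_s = V_s/R = 296.01/1.30 = 227.70 A.
P_out = V_s I_s = 296.01 × 227.70 = 67399 W.
P_in = P_out/η = 67399/0.940 = 71702 W.
I_p = P_in/V_p = 71702/13200 = 5.43 A.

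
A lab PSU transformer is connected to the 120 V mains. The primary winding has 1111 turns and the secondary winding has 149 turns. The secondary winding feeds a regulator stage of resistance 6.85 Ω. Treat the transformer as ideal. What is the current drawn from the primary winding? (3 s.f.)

I_p ≈ 0.315 A

V_s = V_p × N_s/N_p = 120 × 149/1111 = 16.094 V.
I_s = V_s/R = 16.094/6.85 = 2.3494 A.
For an ideal transformer I_p N_p = I_s N_s, so I_p = 2.3494 × 149/1111 = 0.315 A.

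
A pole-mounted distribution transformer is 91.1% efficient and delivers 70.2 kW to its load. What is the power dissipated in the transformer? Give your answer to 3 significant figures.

P_in = P_out/η = 70200/0.911 = 77058.2 W.
P_loss = P_in − P_out = 77058.2 − 70200 = 6860 W.

P_loss ≈ 6860 W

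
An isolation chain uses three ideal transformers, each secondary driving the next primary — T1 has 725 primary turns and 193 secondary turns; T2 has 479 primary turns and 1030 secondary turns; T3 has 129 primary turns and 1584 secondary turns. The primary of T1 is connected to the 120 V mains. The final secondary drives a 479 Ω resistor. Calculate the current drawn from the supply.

After T1: V = 120.00 × 193/725 = 31.945 V.
After T2: V = 31.945 × 1030/479 = 68.691 V.
After T3: V = 68.691 × 1584/129 = 843.47 V.
I_load = 843.47/479 = 1.7609 A, so P_out = 843.47 × 1.7609 = 1485.3 W.
All ideal ⇒ P_in = P_out, so I_supply = 1485.3/120 = 12.4 A.

I_supply ≈ 12.4 A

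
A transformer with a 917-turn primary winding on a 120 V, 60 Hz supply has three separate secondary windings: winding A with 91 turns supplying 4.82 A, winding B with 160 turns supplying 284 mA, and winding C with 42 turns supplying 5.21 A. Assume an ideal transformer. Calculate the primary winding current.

I_p ≈ 0.766 A

V_A = 120 × 91/917 = 11.908 V; V_B = 120 × 160/917 = 20.938 V; V_C = 120 × 42/917 = 5.4962 V.
P_out = V_A I_A + V_B I_B + V_C I_C = 11.908×4.82 + 20.938×0.284 + 5.4962×5.21 = 57.398 + 5.9463 + 28.635 = 91.980 W.
Ideal ⇒ P_in = P_out, so I_p = P_out/V_p = 91.980/120 = 0.766 A.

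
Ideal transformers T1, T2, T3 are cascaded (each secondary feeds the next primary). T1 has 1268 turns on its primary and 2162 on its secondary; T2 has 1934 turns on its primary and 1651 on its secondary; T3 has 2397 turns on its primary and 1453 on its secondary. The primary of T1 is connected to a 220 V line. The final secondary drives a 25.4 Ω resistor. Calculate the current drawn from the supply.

I_supply ≈ 6.74 A

Secondary of T1: V = 220.00 × 2162/1268 = 375.11 V.
Secondary of T2: V = 375.11 × 1651/1934 = 320.22 V.
Secondary of T3: V = 320.22 × 1453/2397 = 194.11 V.
I_load = 194.11/25.4 = 7.6421 A, so P_out = 194.11 × 7.6421 = 1483.4 W.
All ideal ⇒ P_in = P_out, so I_supply = 1483.4/220 = 6.74 A.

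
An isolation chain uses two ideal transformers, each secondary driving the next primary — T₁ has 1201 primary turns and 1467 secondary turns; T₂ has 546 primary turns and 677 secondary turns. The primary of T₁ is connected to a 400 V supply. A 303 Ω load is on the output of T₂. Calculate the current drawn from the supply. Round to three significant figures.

Secondary of T₁: V = 400.00 × 1467/1201 = 488.59 V.
Secondary of T₂: V = 488.59 × 677/546 = 605.82 V.
I_load = 605.82/303 = 1.9994 A, so P_out = 605.82 × 1.9994 = 1211.3 W.
All ideal ⇒ P_in = P_out, so I_supply = 1211.3/400 = 3.03 A.

I_supply ≈ 3.03 A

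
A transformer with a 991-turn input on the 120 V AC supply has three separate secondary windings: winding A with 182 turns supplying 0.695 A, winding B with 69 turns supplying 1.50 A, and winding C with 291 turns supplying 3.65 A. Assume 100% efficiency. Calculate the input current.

V_A = 120 × 182/991 = 22.038 V; V_B = 120 × 69/991 = 8.3552 V; V_C = 120 × 291/991 = 35.237 V.
P_out = V_A I_A + V_B I_B + V_C I_C = 22.038×0.695 + 8.3552×1.50 + 35.237×3.65 = 15.317 + 12.533 + 128.62 = 156.46 W.
Ideal ⇒ P_in = P_out, so I_in = P_out/V_in = 156.46/120 = 1.30 A.

I_in ≈ 1.30 A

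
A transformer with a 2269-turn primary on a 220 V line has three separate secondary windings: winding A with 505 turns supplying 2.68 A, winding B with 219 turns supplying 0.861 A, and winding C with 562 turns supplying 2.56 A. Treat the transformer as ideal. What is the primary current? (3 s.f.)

I_p ≈ 1.31 A

V_A = 220 × 505/2269 = 48.964 V; V_B = 220 × 219/2269 = 21.234 V; V_C = 220 × 562/2269 = 54.491 V.
P_out = V_A I_A + V_B I_B + V_C I_C = 48.964×2.68 + 21.234×0.861 + 54.491×2.56 = 131.22 + 18.282 + 139.50 = 289.00 W.
Ideal ⇒ P_in = P_out, so I_p = P_out/V_p = 289.00/220 = 1.31 A.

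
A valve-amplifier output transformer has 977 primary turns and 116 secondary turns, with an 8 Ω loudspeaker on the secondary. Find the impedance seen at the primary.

Z_p = (N_p/N_s)² × Z_s = (977/116)² × 8 = 567 Ω.

Z_p ≈ 567 Ω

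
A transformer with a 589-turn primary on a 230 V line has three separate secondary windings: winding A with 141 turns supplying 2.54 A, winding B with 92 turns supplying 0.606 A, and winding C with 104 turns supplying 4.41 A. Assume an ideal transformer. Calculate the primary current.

I_p ≈ 1.48 A

V_A = 230 × 141/589 = 55.059 V; V_B = 230 × 92/589 = 35.925 V; V_C = 230 × 104/589 = 40.611 V.
P_out = V_A I_A + V_B I_B + V_C I_C = 55.059×2.54 + 35.925×0.606 + 40.611×4.41 = 139.85 + 21.771 + 179.10 = 340.72 W.
Ideal ⇒ P_in = P_out, so I_p = P_out/V_p = 340.72/230 = 1.48 A.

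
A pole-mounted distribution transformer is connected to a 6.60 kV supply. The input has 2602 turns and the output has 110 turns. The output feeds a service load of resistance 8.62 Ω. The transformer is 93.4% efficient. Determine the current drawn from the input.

I_in ≈ 1.47 A

V_out = 6600 × 110/2602 = 279.02 V.
I_out = V_out/R = 279.02/8.62 = 32.368 A.
P_out = V_out I_out = 279.02 × 32.368 = 9031.3 W.
P_in = P_out/η = 9031.3/0.934 = 9669.5 W.
I_in = P_in/V_in = 9669.5/6600 = 1.47 A.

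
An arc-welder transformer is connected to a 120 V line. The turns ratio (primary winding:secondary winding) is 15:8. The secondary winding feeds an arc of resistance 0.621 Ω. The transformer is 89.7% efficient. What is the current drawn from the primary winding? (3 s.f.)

I_p ≈ 61.3 A

V_s = 120 × 8/15 = 64.000 V.
I_s = V_s/R = 64.000/0.621 = 103.06 A.
P_out = V_s I_s = 64.000 × 103.06 = 6595.8 W.
P_in = P_out/η = 6595.8/0.897 = 7353.2 W.
I_p = P_in/V_p = 7353.2/120 = 61.3 A.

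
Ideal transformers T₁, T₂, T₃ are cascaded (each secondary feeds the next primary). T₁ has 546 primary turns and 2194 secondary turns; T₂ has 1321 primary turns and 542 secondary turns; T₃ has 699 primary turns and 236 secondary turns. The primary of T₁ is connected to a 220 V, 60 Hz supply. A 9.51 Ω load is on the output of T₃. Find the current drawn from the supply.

I_supply ≈ 7.17 A

Secondary of T₁: V = 220.00 × 2194/546 = 884.03 V.
Secondary of T₂: V = 884.03 × 542/1321 = 362.71 V.
Secondary of T₃: V = 362.71 × 236/699 = 122.46 V.
I_load = 122.46/9.51 = 12.877 A, so P_out = 122.46 × 12.877 = 1576.9 W.
All ideal ⇒ P_in = P_out, so I_supply = 1576.9/220 = 7.17 A.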